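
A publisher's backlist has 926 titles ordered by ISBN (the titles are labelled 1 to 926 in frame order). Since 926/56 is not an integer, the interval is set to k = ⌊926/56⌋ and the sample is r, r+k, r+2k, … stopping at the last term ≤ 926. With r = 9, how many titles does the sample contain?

58

k = ⌊926/56⌋ = 16
Achieved size = ⌊(926 − 9)/16⌋ + 1 = ⌊917/16⌋ + 1 = 57 + 1 = 58
(last selection: 9 + 57×16 = 921 ≤ 926; next would be 937 > 926)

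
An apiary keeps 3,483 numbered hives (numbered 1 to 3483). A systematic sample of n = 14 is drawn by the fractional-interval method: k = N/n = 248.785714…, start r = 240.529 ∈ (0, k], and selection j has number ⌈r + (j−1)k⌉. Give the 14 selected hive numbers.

j=1: r + 0k = 240.529 → ⌈·⌉ = 241
j=2: r + 1k = 489.314714… → ⌈·⌉ = 490
j=3: r + 2k = 738.100428… → ⌈·⌉ = 739
j=4: r + 3k = 986.886142… → ⌈·⌉ = 987
j=5: r + 4k = 1235.671857… → ⌈·⌉ = 1236
j=6: r + 5k = 1484.457571… → ⌈·⌉ = 1485
j=7: r + 6k = 1733.243285… → ⌈·⌉ = 1734
j=8: r + 7k = 1982.029 → ⌈·⌉ = 1983
j=9: r + 8k = 2230.814714… → ⌈·⌉ = 2231
j=10: r + 9k = 2479.600428… → ⌈·⌉ = 2480
j=11: r + 10k = 2728.386142… → ⌈·⌉ = 2729
j=12: r + 11k = 2977.171857… → ⌈·⌉ = 2978
j=13: r + 12k = 3225.957571… → ⌈·⌉ = 3226
j=14: r + 13k = 3474.743285… → ⌈·⌉ = 3475

241, 490, 739, 987, 1236, 1485, 1734, 1983, 2231, 2480, 2729, 2978, 3226, 3475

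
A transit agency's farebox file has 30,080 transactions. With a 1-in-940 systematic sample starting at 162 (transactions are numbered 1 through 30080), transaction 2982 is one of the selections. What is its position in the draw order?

k = 940
position = (2982 − 162)/940 + 1 = 2820/940 + 1 = 3 + 1 = 4

4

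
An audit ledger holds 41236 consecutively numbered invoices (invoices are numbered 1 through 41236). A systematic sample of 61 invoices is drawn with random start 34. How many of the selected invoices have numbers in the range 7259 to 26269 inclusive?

28

k = 41236/61 = 676
First selection ≥ 7259: 34 + ⌈(7259−34)/676⌉·676 = 34 + 11×676 = 7470
Last selection ≤ 26269: 34 + ⌊(26269−34)/676⌋·676 = 34 + 38×676 = 25722
Count = 38 − 11 + 1 = 28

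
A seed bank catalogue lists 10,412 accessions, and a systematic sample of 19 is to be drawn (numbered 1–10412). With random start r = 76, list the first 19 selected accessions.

k = N/n = 10412/19 = 548
accession 1: 76
accession 2: 76 + 548 = 624
accession 3: 624 + 548 = 1172
accession 4: 1172 + 548 = 1720
accession 5: 1720 + 548 = 2268
accession 6: 2268 + 548 = 2816
accession 7: 2816 + 548 = 3364
accession 8: 3364 + 548 = 3912
accession 9: 3912 + 548 = 4460
accession 10: 4460 + 548 = 5008
accession 11: 5008 + 548 = 5556
accession 12: 5556 + 548 = 6104
accession 13: 6104 + 548 = 6652
accession 14: 6652 + 548 = 7200
accession 15: 7200 + 548 = 7748
accession 16: 7748 + 548 = 8296
accession 17: 8296 + 548 = 8844
accession 18: 8844 + 548 = 9392
accession 19: 9392 + 548 = 9940

76, 624, 1172, 1720, 2268, 2816, 3364, 3912, 4460, 5008, 5556, 6104, 6652, 7200, 7748, 8296, 8844, 9392, 9940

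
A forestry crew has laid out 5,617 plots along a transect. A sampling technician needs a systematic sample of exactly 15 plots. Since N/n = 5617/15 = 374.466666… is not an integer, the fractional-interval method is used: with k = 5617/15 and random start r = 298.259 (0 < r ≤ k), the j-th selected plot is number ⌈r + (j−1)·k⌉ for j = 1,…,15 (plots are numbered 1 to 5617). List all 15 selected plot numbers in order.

299, 673, 1048, 1422, 1797, 2171, 2546, 2920, 3294, 3669, 4043, 4418, 4792, 5167, 5541

j=1: r + 0k = 298.259 → ⌈·⌉ = 299
j=2: r + 1k = 672.725666… → ⌈·⌉ = 673
j=3: r + 2k = 1047.192333… → ⌈·⌉ = 1048
j=4: r + 3k = 1421.659 → ⌈·⌉ = 1422
j=5: r + 4k = 1796.125666… → ⌈·⌉ = 1797
j=6: r + 5k = 2170.592333… → ⌈·⌉ = 2171
j=7: r + 6k = 2545.059 → ⌈·⌉ = 2546
j=8: r + 7k = 2919.525666… → ⌈·⌉ = 2920
j=9: r + 8k = 3293.992333… → ⌈·⌉ = 3294
j=10: r + 9k = 3668.459 → ⌈·⌉ = 3669
j=11: r + 10k = 4042.925666… → ⌈·⌉ = 4043
j=12: r + 11k = 4417.392333… → ⌈·⌉ = 4418
j=13: r + 12k = 4791.859 → ⌈·⌉ = 4792
j=14: r + 13k = 5166.325666… → ⌈·⌉ = 5167
j=15: r + 14k = 5540.792333… → ⌈·⌉ = 5541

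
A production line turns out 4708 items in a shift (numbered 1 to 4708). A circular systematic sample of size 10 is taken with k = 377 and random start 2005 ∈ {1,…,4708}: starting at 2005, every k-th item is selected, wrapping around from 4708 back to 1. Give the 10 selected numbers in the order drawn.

Selection 1: 2005
Selection 2: 2005 + 377 = 2382
Selection 3: 2382 + 377 = 2759
Selection 4: 2759 + 377 = 3136
Selection 5: 3136 + 377 = 3513
Selection 6: 3513 + 377 = 3890
Selection 7: 3890 + 377 = 4267
Selection 8: 4267 + 377 = 4644
Selection 9: 4644 + 377 = 5021 → 5021 − 4708 = 313
Selection 10: 313 + 377 = 690

2005, 2382, 2759, 3136, 3513, 3890, 4267, 4644, 313, 690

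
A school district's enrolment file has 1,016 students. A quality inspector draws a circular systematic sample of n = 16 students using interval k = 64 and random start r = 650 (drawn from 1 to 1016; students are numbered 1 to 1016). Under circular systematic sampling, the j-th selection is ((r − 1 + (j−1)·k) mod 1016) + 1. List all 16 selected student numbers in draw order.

Selection 1: 650
Selection 2: 650 + 64 = 714
Selection 3: 714 + 64 = 778
Selection 4: 778 + 64 = 842
Selection 5: 842 + 64 = 906
Selection 6: 906 + 64 = 970
Selection 7: 970 + 64 = 1034 → 1034 − 1016 = 18
Selection 8: 18 + 64 = 82
Selection 9: 82 + 64 = 146
Selection 10: 146 + 64 = 210
Selection 11: 210 + 64 = 274
Selection 12: 274 + 64 = 338
Selection 13: 338 + 64 = 402
Selection 14: 402 + 64 = 466
Selection 15: 466 + 64 = 530
Selection 16: 530 + 64 = 594

650, 714, 778, 842, 906, 970, 18, 82, 146, 210, 274, 338, 402, 466, 530, 594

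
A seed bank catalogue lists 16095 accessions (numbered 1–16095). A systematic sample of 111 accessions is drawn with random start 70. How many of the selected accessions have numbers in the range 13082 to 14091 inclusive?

k = 16095/111 = 145
First selection ≥ 13082: 70 + ⌈(13082−70)/145⌉·145 = 70 + 90×145 = 13120
Last selection ≤ 14091: 70 + ⌊(14091−70)/145⌋·145 = 70 + 96×145 = 13990
Count = 96 − 90 + 1 = 7

7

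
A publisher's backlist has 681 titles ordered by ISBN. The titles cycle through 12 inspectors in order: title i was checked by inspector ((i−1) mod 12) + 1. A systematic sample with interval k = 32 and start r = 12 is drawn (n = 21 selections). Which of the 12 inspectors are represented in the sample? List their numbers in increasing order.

Consecutive selections differ by k = 32, so their inspector numbers differ by 32 mod 12 = 8.
gcd(32, 12) = 4, so the sample visits 12/4 = 3 distinct residues mod 12.
Start 12 is inspector 12; the inspectors hit are 4, 8, 12.

4, 8, 12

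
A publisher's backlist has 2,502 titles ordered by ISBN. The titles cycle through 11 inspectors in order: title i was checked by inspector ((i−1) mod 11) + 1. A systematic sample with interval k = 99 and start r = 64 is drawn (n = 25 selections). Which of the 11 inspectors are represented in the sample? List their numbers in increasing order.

9

Consecutive selections differ by k = 99, so their inspector numbers differ by 99 mod 11 = 0.
gcd(99, 11) = 11, so the sample visits 11/11 = 1 distinct residues mod 11.
Start 64 is inspector 9; the inspectors hit are 9.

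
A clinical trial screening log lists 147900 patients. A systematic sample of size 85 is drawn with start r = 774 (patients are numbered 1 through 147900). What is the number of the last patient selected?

k = 147900/85 = 1740
85th selection = r + (85−1)·k = 774 + 84×1740 = 774 + 146160 = 146934

146934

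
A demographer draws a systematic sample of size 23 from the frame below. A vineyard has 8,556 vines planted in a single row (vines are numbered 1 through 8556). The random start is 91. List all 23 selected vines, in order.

k = N/n = 8556/23 = 372
vine 1: 91
vine 2: 91 + 372 = 463
vine 3: 463 + 372 = 835
vine 4: 835 + 372 = 1207
vine 5: 1207 + 372 = 1579
vine 6: 1579 + 372 = 1951
vine 7: 1951 + 372 = 2323
vine 8: 2323 + 372 = 2695
vine 9: 2695 + 372 = 3067
vine 10: 3067 + 372 = 3439
vine 11: 3439 + 372 = 3811
vine 12: 3811 + 372 = 4183
vine 13: 4183 + 372 = 4555
vine 14: 4555 + 372 = 4927
vine 15: 4927 + 372 = 5299
vine 16: 5299 + 372 = 5671
vine 17: 5671 + 372 = 6043
vine 18: 6043 + 372 = 6415
vine 19: 6415 + 372 = 6787
vine 20: 6787 + 372 = 7159
vine 21: 7159 + 372 = 7531
vine 22: 7531 + 372 = 7903
vine 23: 7903 + 372 = 8275

91, 463, 835, 1207, 1579, 1951, 2323, 2695, 3067, 3439, 3811, 4183, 4555, 4927, 5299, 5671, 6043, 6415, 6787, 7159, 7531, 7903, 8275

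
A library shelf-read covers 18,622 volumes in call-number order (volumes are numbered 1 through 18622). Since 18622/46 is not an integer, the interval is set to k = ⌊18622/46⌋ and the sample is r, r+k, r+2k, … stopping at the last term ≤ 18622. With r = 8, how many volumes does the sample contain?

47

k = ⌊18622/46⌋ = 404
Achieved size = ⌊(18622 − 8)/404⌋ + 1 = ⌊18614/404⌋ + 1 = 46 + 1 = 47
(last selection: 8 + 46×404 = 18592 ≤ 18622; next would be 18996 > 18622)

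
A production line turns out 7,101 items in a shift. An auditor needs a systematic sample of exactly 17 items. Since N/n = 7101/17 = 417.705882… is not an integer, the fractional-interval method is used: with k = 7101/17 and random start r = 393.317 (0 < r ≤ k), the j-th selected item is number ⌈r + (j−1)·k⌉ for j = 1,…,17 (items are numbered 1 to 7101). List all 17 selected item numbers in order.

j=1: r + 0k = 393.317 → ⌈·⌉ = 394
j=2: r + 1k = 811.022882… → ⌈·⌉ = 812
j=3: r + 2k = 1228.728764… → ⌈·⌉ = 1229
j=4: r + 3k = 1646.434647… → ⌈·⌉ = 1647
j=5: r + 4k = 2064.140529… → ⌈·⌉ = 2065
j=6: r + 5k = 2481.846411… → ⌈·⌉ = 2482
j=7: r + 6k = 2899.552294… → ⌈·⌉ = 2900
j=8: r + 7k = 3317.258176… → ⌈·⌉ = 3318
j=9: r + 8k = 3734.964058… → ⌈·⌉ = 3735
j=10: r + 9k = 4152.669941… → ⌈·⌉ = 4153
j=11: r + 10k = 4570.375823… → ⌈·⌉ = 4571
j=12: r + 11k = 4988.081705… → ⌈·⌉ = 4989
j=13: r + 12k = 5405.787588… → ⌈·⌉ = 5406
j=14: r + 13k = 5823.493470… → ⌈·⌉ = 5824
j=15: r + 14k = 6241.199352… → ⌈·⌉ = 6242
j=16: r + 15k = 6658.905235… → ⌈·⌉ = 6659
j=17: r + 16k = 7076.611117… → ⌈·⌉ = 7077

394, 812, 1229, 1647, 2065, 2482, 2900, 3318, 3735, 4153, 4571, 4989, 5406, 5824, 6242, 6659, 7077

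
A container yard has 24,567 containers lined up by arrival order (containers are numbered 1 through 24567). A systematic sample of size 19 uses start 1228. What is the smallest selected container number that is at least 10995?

k = 24567/19 = 1293
Steps past start: ⌈(10995 − 1228)/1293⌉ = ⌈9767/1293⌉ = 8
Selected container: 1228 + 8×1293 = 11572

11572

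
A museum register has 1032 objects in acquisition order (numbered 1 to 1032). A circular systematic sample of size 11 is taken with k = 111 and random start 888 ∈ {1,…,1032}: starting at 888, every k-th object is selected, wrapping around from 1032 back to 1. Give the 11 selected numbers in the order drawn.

888, 999, 78, 189, 300, 411, 522, 633, 744, 855, 966

Selection 1: 888
Selection 2: 888 + 111 = 999
Selection 3: 999 + 111 = 1110 → 1110 − 1032 = 78
Selection 4: 78 + 111 = 189
Selection 5: 189 + 111 = 300
Selection 6: 300 + 111 = 411
Selection 7: 411 + 111 = 522
Selection 8: 522 + 111 = 633
Selection 9: 633 + 111 = 744
Selection 10: 744 + 111 = 855
Selection 11: 855 + 111 = 966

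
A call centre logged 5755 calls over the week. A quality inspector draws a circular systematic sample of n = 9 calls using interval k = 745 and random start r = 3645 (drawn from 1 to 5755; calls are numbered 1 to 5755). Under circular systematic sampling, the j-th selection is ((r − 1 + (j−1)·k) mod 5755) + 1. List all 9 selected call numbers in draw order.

Selection 1: 3645
Selection 2: 3645 + 745 = 4390
Selection 3: 4390 + 745 = 5135
Selection 4: 5135 + 745 = 5880 → 5880 − 5755 = 125
Selection 5: 125 + 745 = 870
Selection 6: 870 + 745 = 1615
Selection 7: 1615 + 745 = 2360
Selection 8: 2360 + 745 = 3105
Selection 9: 3105 + 745 = 3850

3645, 4390, 5135, 125, 870, 1615, 2360, 3105, 3850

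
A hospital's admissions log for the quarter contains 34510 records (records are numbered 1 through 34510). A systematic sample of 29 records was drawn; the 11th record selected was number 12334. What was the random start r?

k = 34510/29 = 1190
r = 12334 − (11−1)×1190 = 12334 − 11900 = 434

434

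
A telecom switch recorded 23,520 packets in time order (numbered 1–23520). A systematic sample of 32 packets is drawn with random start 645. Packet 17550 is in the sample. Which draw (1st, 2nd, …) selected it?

k = 23520/32 = 735
position = (17550 − 645)/735 + 1 = 16905/735 + 1 = 23 + 1 = 24

24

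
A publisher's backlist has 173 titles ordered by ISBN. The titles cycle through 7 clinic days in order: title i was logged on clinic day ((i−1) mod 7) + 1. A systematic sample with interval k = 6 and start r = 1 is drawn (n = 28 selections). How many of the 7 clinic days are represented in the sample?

7

Consecutive selections differ by k = 6, so their clinic day numbers differ by 6 mod 7 = 6.
gcd(6, 7) = 1, so the sample visits 7/1 = 7 distinct residues mod 7.
Start 1 is clinic day 1; the clinic days hit are 1, 2, 3, 4, 5, 6, 7.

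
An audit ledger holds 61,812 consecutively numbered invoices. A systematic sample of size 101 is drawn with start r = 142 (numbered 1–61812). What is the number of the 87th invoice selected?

52774

k = 61812/101 = 612
87th selection = r + (87−1)·k = 142 + 86×612 = 142 + 52632 = 52774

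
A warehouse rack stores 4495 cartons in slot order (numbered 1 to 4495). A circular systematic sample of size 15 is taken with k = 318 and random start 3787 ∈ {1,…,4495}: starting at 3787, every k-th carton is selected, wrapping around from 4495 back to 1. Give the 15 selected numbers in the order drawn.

Selection 1: 3787
Selection 2: 3787 + 318 = 4105
Selection 3: 4105 + 318 = 4423
Selection 4: 4423 + 318 = 4741 → 4741 − 4495 = 246
Selection 5: 246 + 318 = 564
Selection 6: 564 + 318 = 882
Selection 7: 882 + 318 = 1200
Selection 8: 1200 + 318 = 1518
Selection 9: 1518 + 318 = 1836
Selection 10: 1836 + 318 = 2154
Selection 11: 2154 + 318 = 2472
Selection 12: 2472 + 318 = 2790
Selection 13: 2790 + 318 = 3108
Selection 14: 3108 + 318 = 3426
Selection 15: 3426 + 318 = 3744

3787, 4105, 4423, 246, 564, 882, 1200, 1518, 1836, 2154, 2472, 2790, 3108, 3426, 3744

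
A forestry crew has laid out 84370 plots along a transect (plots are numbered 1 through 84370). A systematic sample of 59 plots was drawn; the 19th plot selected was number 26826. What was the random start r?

1086

k = 84370/59 = 1430
r = 26826 − (19−1)×1430 = 26826 − 25740 = 1086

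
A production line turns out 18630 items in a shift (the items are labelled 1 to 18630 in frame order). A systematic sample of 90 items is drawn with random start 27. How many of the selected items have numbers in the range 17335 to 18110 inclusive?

4

k = 18630/90 = 207
First selection ≥ 17335: 27 + ⌈(17335−27)/207⌉·207 = 27 + 84×207 = 17415
Last selection ≤ 18110: 27 + ⌊(18110−27)/207⌋·207 = 27 + 87×207 = 18036
Count = 87 − 84 + 1 = 4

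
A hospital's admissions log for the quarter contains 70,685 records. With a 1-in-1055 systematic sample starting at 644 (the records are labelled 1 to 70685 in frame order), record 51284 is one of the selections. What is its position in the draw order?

k = 1055
position = (51284 − 644)/1055 + 1 = 50640/1055 + 1 = 48 + 1 = 49

49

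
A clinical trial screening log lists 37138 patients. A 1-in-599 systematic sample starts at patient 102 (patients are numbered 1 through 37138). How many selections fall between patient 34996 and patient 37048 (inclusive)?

k = 599
First selection ≥ 34996: 102 + ⌈(34996−102)/599⌉·599 = 102 + 59×599 = 35443
Last selection ≤ 37048: 102 + ⌊(37048−102)/599⌋·599 = 102 + 61×599 = 36641
Count = 61 − 59 + 1 = 3

3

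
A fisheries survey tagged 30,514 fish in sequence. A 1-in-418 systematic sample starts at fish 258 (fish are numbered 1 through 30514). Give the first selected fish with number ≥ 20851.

21158

k = 418
Steps past start: ⌈(20851 − 258)/418⌉ = ⌈20593/418⌉ = 50
Selected fish: 258 + 50×418 = 21158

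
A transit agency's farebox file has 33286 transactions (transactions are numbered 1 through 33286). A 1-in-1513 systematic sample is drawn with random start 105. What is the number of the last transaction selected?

k = 1513
22nd selection = r + (22−1)·k = 105 + 21×1513 = 105 + 31773 = 31878

31878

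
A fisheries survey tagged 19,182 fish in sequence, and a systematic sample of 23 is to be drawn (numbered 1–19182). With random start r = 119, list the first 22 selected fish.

k = N/n = 19182/23 = 834
fish 1: 119
fish 2: 119 + 834 = 953
fish 3: 953 + 834 = 1787
fish 4: 1787 + 834 = 2621
fish 5: 2621 + 834 = 3455
fish 6: 3455 + 834 = 4289
fish 7: 4289 + 834 = 5123
fish 8: 5123 + 834 = 5957
fish 9: 5957 + 834 = 6791
fish 10: 6791 + 834 = 7625
fish 11: 7625 + 834 = 8459
fish 12: 8459 + 834 = 9293
fish 13: 9293 + 834 = 10127
fish 14: 10127 + 834 = 10961
fish 15: 10961 + 834 = 11795
fish 16: 11795 + 834 = 12629
fish 17: 12629 + 834 = 13463
fish 18: 13463 + 834 = 14297
fish 19: 14297 + 834 = 15131
fish 20: 15131 + 834 = 15965
fish 21: 15965 + 834 = 16799
fish 22: 16799 + 834 = 17633

119, 953, 1787, 2621, 3455, 4289, 5123, 5957, 6791, 7625, 8459, 9293, 10127, 10961, 11795, 12629, 13463, 14297, 15131, 15965, 16799, 17633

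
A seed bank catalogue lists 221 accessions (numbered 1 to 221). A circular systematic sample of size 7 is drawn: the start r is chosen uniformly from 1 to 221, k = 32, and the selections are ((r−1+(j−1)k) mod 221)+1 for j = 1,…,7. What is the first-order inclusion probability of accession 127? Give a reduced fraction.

For each position j, as r ranges over 1…221 the j-th selection hits every accession exactly once, so accession 127 is selected for exactly 7 of the 221 starts.
Inclusion probability = 7/221.

7/221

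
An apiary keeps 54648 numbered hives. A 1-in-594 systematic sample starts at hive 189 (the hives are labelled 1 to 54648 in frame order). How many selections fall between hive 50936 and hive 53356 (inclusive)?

4

k = 594
First selection ≥ 50936: 189 + ⌈(50936−189)/594⌉·594 = 189 + 86×594 = 51273
Last selection ≤ 53356: 189 + ⌊(53356−189)/594⌋·594 = 189 + 89×594 = 53055
Count = 89 − 86 + 1 = 4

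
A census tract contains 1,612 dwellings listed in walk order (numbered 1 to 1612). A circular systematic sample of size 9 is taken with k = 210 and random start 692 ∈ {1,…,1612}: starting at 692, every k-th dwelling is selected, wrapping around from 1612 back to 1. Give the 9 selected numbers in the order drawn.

692, 902, 1112, 1322, 1532, 130, 340, 550, 760

Selection 1: 692
Selection 2: 692 + 210 = 902
Selection 3: 902 + 210 = 1112
Selection 4: 1112 + 210 = 1322
Selection 5: 1322 + 210 = 1532
Selection 6: 1532 + 210 = 1742 → 1742 − 1612 = 130
Selection 7: 130 + 210 = 340
Selection 8: 340 + 210 = 550
Selection 9: 550 + 210 = 760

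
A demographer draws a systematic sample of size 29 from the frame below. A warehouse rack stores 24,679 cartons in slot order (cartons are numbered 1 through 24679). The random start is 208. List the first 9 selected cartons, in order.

k = N/n = 24679/29 = 851
carton 1: 208
carton 2: 208 + 851 = 1059
carton 3: 1059 + 851 = 1910
carton 4: 1910 + 851 = 2761
carton 5: 2761 + 851 = 3612
carton 6: 3612 + 851 = 4463
carton 7: 4463 + 851 = 5314
carton 8: 5314 + 851 = 6165
carton 9: 6165 + 851 = 7016

208, 1059, 1910, 2761, 3612, 4463, 5314, 6165, 7016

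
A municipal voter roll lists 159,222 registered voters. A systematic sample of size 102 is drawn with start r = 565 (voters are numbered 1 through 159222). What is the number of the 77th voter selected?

119201

k = 159222/102 = 1561
77th selection = r + (77−1)·k = 565 + 76×1561 = 565 + 118636 = 119201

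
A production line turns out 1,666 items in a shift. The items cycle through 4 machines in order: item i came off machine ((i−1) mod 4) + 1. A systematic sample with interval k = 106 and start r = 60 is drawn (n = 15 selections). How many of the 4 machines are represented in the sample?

2

Consecutive selections differ by k = 106, so their machine numbers differ by 106 mod 4 = 2.
gcd(106, 4) = 2, so the sample visits 4/2 = 2 distinct residues mod 4.
Start 60 is machine 4; the machines hit are 2, 4.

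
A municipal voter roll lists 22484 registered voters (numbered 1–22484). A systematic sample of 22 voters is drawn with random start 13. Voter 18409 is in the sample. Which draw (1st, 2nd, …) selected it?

k = 22484/22 = 1022
position = (18409 − 13)/1022 + 1 = 18396/1022 + 1 = 18 + 1 = 19

19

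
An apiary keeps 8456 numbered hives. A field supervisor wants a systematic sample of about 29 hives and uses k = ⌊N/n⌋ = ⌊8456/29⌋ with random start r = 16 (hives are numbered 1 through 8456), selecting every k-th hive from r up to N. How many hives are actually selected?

30

k = ⌊8456/29⌋ = 291
Achieved size = ⌊(8456 − 16)/291⌋ + 1 = ⌊8440/291⌋ + 1 = 29 + 1 = 30
(last selection: 16 + 29×291 = 8455 ≤ 8456; next would be 8746 > 8456)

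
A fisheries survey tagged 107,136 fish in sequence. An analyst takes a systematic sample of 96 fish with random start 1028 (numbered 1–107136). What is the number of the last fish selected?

107048

k = 107136/96 = 1116
96th selection = r + (96−1)·k = 1028 + 95×1116 = 1028 + 106020 = 107048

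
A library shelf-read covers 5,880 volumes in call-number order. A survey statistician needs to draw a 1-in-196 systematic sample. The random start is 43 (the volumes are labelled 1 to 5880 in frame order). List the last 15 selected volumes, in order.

16th selection = 43 + 15×196 = 2983
17th: 2983 + 196 = 3179
18th: 3179 + 196 = 3375
19th: 3375 + 196 = 3571
20th: 3571 + 196 = 3767
21st: 3767 + 196 = 3963
22nd: 3963 + 196 = 4159
23rd: 4159 + 196 = 4355
24th: 4355 + 196 = 4551
25th: 4551 + 196 = 4747
26th: 4747 + 196 = 4943
27th: 4943 + 196 = 5139
28th: 5139 + 196 = 5335
29th: 5335 + 196 = 5531
30th: 5531 + 196 = 5727

2983, 3179, 3375, 3571, 3767, 3963, 4159, 4355, 4551, 4747, 4943, 5139, 5335, 5531, 5727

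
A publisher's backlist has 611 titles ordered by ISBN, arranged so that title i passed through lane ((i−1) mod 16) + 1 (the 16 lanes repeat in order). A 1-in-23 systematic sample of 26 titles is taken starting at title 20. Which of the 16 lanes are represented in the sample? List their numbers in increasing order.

1, 2, 3, 4, 5, 6, 7, 8, 9, 10, 11, 12, 13, 14, 15, 16

Consecutive selections differ by k = 23, so their lane numbers differ by 23 mod 16 = 7.
gcd(23, 16) = 1, so the sample visits 16/1 = 16 distinct residues mod 16.
Start 20 is lane 4; the lanes hit are 1, 2, 3, 4, 5, 6, 7, 8, 9, 10, 11, 12, 13, 14, 15, 16.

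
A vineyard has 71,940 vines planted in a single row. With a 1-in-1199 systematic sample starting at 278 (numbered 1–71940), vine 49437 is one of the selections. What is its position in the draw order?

k = 1199
position = (49437 − 278)/1199 + 1 = 49159/1199 + 1 = 41 + 1 = 42

42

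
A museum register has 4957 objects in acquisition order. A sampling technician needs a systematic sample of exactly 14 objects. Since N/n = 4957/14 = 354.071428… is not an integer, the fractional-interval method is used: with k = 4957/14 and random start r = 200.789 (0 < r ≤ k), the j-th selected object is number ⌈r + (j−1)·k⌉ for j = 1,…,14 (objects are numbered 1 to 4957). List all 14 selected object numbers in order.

j=1: r + 0k = 200.789 → ⌈·⌉ = 201
j=2: r + 1k = 554.860428… → ⌈·⌉ = 555
j=3: r + 2k = 908.931857… → ⌈·⌉ = 909
j=4: r + 3k = 1263.003285… → ⌈·⌉ = 1264
j=5: r + 4k = 1617.074714… → ⌈·⌉ = 1618
j=6: r + 5k = 1971.146142… → ⌈·⌉ = 1972
j=7: r + 6k = 2325.217571… → ⌈·⌉ = 2326
j=8: r + 7k = 2679.289 → ⌈·⌉ = 2680
j=9: r + 8k = 3033.360428… → ⌈·⌉ = 3034
j=10: r + 9k = 3387.431857… → ⌈·⌉ = 3388
j=11: r + 10k = 3741.503285… → ⌈·⌉ = 3742
j=12: r + 11k = 4095.574714… → ⌈·⌉ = 4096
j=13: r + 12k = 4449.646142… → ⌈·⌉ = 4450
j=14: r + 13k = 4803.717571… → ⌈·⌉ = 4804

201, 555, 909, 1264, 1618, 1972, 2326, 2680, 3034, 3388, 3742, 4096, 4450, 4804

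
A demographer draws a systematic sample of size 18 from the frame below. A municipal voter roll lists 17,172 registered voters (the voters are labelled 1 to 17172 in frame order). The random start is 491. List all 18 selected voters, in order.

491, 1445, 2399, 3353, 4307, 5261, 6215, 7169, 8123, 9077, 10031, 10985, 11939, 12893, 13847, 14801, 15755, 16709

k = N/n = 17172/18 = 954
voter 1: 491
voter 2: 491 + 954 = 1445
voter 3: 1445 + 954 = 2399
voter 4: 2399 + 954 = 3353
voter 5: 3353 + 954 = 4307
voter 6: 4307 + 954 = 5261
voter 7: 5261 + 954 = 6215
voter 8: 6215 + 954 = 7169
voter 9: 7169 + 954 = 8123
voter 10: 8123 + 954 = 9077
voter 11: 9077 + 954 = 10031
voter 12: 10031 + 954 = 10985
voter 13: 10985 + 954 = 11939
voter 14: 11939 + 954 = 12893
voter 15: 12893 + 954 = 13847
voter 16: 13847 + 954 = 14801
voter 17: 14801 + 954 = 15755
voter 18: 15755 + 954 = 16709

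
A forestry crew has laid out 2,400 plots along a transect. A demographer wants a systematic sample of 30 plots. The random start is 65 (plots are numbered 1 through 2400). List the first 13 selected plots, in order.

65, 145, 225, 305, 385, 465, 545, 625, 705, 785, 865, 945, 1025

k = N/n = 2400/30 = 80
plot 1: 65
plot 2: 65 + 80 = 145
plot 3: 145 + 80 = 225
plot 4: 225 + 80 = 305
plot 5: 305 + 80 = 385
plot 6: 385 + 80 = 465
plot 7: 465 + 80 = 545
plot 8: 545 + 80 = 625
plot 9: 625 + 80 = 705
plot 10: 705 + 80 = 785
plot 11: 785 + 80 = 865
plot 12: 865 + 80 = 945
plot 13: 945 + 80 = 1025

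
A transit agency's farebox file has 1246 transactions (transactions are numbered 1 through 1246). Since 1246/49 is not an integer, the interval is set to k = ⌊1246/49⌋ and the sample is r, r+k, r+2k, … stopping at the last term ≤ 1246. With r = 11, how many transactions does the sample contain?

k = ⌊1246/49⌋ = 25
Achieved size = ⌊(1246 − 11)/25⌋ + 1 = ⌊1235/25⌋ + 1 = 49 + 1 = 50
(last selection: 11 + 49×25 = 1236 ≤ 1246; next would be 1261 > 1246)

50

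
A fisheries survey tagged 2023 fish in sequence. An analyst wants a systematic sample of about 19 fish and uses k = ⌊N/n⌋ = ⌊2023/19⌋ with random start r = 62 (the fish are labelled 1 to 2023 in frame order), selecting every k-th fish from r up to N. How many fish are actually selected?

19

k = ⌊2023/19⌋ = 106
Achieved size = ⌊(2023 − 62)/106⌋ + 1 = ⌊1961/106⌋ + 1 = 18 + 1 = 19
(last selection: 62 + 18×106 = 1970 ≤ 2023; next would be 2076 > 2023)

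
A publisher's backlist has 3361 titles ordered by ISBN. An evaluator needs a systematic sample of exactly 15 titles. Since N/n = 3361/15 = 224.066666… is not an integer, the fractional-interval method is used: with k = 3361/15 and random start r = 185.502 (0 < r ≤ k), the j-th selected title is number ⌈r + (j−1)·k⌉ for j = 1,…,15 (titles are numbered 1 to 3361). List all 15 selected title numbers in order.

j=1: r + 0k = 185.502 → ⌈·⌉ = 186
j=2: r + 1k = 409.568666… → ⌈·⌉ = 410
j=3: r + 2k = 633.635333… → ⌈·⌉ = 634
j=4: r + 3k = 857.702 → ⌈·⌉ = 858
j=5: r + 4k = 1081.768666… → ⌈·⌉ = 1082
j=6: r + 5k = 1305.835333… → ⌈·⌉ = 1306
j=7: r + 6k = 1529.902 → ⌈·⌉ = 1530
j=8: r + 7k = 1753.968666… → ⌈·⌉ = 1754
j=9: r + 8k = 1978.035333… → ⌈·⌉ = 1979
j=10: r + 9k = 2202.102 → ⌈·⌉ = 2203
j=11: r + 10k = 2426.168666… → ⌈·⌉ = 2427
j=12: r + 11k = 2650.235333… → ⌈·⌉ = 2651
j=13: r + 12k = 2874.302 → ⌈·⌉ = 2875
j=14: r + 13k = 3098.368666… → ⌈·⌉ = 3099
j=15: r + 14k = 3322.435333… → ⌈·⌉ = 3323

186, 410, 634, 858, 1082, 1306, 1530, 1754, 1979, 2203, 2427, 2651, 2875, 3099, 3323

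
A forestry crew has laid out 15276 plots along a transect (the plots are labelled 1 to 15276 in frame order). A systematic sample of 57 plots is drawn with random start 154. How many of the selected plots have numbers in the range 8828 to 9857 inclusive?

4

k = 15276/57 = 268
First selection ≥ 8828: 154 + ⌈(8828−154)/268⌉·268 = 154 + 33×268 = 8998
Last selection ≤ 9857: 154 + ⌊(9857−154)/268⌋·268 = 154 + 36×268 = 9802
Count = 36 − 33 + 1 = 4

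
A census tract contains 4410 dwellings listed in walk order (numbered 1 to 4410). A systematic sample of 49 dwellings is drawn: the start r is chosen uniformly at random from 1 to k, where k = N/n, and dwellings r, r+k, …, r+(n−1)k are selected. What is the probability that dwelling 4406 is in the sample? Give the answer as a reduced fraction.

k = 4410/49 = 90.
Dwelling 4406 is selected iff r ≡ 4406 (mod 90); exactly one such r in {1,…,90}.
Inclusion probability = 1/90.

1/90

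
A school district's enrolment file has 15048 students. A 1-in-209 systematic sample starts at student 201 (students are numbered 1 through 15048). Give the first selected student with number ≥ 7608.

7725

k = 209
Steps past start: ⌈(7608 − 201)/209⌉ = ⌈7407/209⌉ = 36
Selected student: 201 + 36×209 = 7725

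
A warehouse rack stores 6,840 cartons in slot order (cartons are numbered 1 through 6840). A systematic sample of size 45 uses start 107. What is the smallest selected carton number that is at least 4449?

4515

k = 6840/45 = 152
Steps past start: ⌈(4449 − 107)/152⌉ = ⌈4342/152⌉ = 29
Selected carton: 107 + 29×152 = 4515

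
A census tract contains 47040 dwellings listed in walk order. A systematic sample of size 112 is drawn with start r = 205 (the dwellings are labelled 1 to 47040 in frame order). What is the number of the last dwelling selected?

k = 47040/112 = 420
112th selection = r + (112−1)·k = 205 + 111×420 = 205 + 46620 = 46825

46825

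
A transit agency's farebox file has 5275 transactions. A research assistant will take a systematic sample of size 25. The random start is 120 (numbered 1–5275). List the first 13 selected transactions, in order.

120, 331, 542, 753, 964, 1175, 1386, 1597, 1808, 2019, 2230, 2441, 2652

k = N/n = 5275/25 = 211
transaction 1: 120
transaction 2: 120 + 211 = 331
transaction 3: 331 + 211 = 542
transaction 4: 542 + 211 = 753
transaction 5: 753 + 211 = 964
transaction 6: 964 + 211 = 1175
transaction 7: 1175 + 211 = 1386
transaction 8: 1386 + 211 = 1597
transaction 9: 1597 + 211 = 1808
transaction 10: 1808 + 211 = 2019
transaction 11: 2019 + 211 = 2230
transaction 12: 2230 + 211 = 2441
transaction 13: 2441 + 211 = 2652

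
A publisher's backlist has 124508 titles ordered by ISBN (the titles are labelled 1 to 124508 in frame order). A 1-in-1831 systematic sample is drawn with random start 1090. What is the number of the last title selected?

123767

k = 1831
68th selection = r + (68−1)·k = 1090 + 67×1831 = 1090 + 122677 = 123767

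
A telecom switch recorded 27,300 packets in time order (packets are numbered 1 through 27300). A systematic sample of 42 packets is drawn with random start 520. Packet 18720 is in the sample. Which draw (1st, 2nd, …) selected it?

29

k = 27300/42 = 650
position = (18720 − 520)/650 + 1 = 18200/650 + 1 = 28 + 1 = 29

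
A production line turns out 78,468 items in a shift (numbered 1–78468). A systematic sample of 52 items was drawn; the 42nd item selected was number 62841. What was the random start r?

k = 78468/52 = 1509
r = 62841 − (42−1)×1509 = 62841 − 61869 = 972

972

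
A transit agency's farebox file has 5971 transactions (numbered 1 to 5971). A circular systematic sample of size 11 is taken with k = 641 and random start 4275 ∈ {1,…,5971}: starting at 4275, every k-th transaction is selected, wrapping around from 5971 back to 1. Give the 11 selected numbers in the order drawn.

4275, 4916, 5557, 227, 868, 1509, 2150, 2791, 3432, 4073, 4714

Selection 1: 4275
Selection 2: 4275 + 641 = 4916
Selection 3: 4916 + 641 = 5557
Selection 4: 5557 + 641 = 6198 → 6198 − 5971 = 227
Selection 5: 227 + 641 = 868
Selection 6: 868 + 641 = 1509
Selection 7: 1509 + 641 = 2150
Selection 8: 2150 + 641 = 2791
Selection 9: 2791 + 641 = 3432
Selection 10: 3432 + 641 = 4073
Selection 11: 4073 + 641 = 4714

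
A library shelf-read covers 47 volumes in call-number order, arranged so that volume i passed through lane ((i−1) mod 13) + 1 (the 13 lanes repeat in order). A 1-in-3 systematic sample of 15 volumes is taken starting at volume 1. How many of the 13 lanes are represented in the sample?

Consecutive selections differ by k = 3, so their lane numbers differ by 3 mod 13 = 3.
gcd(3, 13) = 1, so the sample visits 13/1 = 13 distinct residues mod 13.
Start 1 is lane 1; the lanes hit are 1, 2, 3, 4, 5, 6, 7, 8, 9, 10, 11, 12, 13.

13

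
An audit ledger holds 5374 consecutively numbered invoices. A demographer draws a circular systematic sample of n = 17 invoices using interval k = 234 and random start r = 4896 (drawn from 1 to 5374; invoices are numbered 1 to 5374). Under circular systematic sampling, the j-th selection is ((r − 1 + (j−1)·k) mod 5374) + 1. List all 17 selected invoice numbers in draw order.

4896, 5130, 5364, 224, 458, 692, 926, 1160, 1394, 1628, 1862, 2096, 2330, 2564, 2798, 3032, 3266

Selection 1: 4896
Selection 2: 4896 + 234 = 5130
Selection 3: 5130 + 234 = 5364
Selection 4: 5364 + 234 = 5598 → 5598 − 5374 = 224
Selection 5: 224 + 234 = 458
Selection 6: 458 + 234 = 692
Selection 7: 692 + 234 = 926
Selection 8: 926 + 234 = 1160
Selection 9: 1160 + 234 = 1394
Selection 10: 1394 + 234 = 1628
Selection 11: 1628 + 234 = 1862
Selection 12: 1862 + 234 = 2096
Selection 13: 2096 + 234 = 2330
Selection 14: 2330 + 234 = 2564
Selection 15: 2564 + 234 = 2798
Selection 16: 2798 + 234 = 3032
Selection 17: 3032 + 234 = 3266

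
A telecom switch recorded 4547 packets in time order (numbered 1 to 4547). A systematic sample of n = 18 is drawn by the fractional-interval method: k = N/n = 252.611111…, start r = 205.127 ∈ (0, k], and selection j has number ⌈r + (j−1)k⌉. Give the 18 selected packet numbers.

j=1: r + 0k = 205.127 → ⌈·⌉ = 206
j=2: r + 1k = 457.738111… → ⌈·⌉ = 458
j=3: r + 2k = 710.349222… → ⌈·⌉ = 711
j=4: r + 3k = 962.960333… → ⌈·⌉ = 963
j=5: r + 4k = 1215.571444… → ⌈·⌉ = 1216
j=6: r + 5k = 1468.182555… → ⌈·⌉ = 1469
j=7: r + 6k = 1720.793666… → ⌈·⌉ = 1721
j=8: r + 7k = 1973.404777… → ⌈·⌉ = 1974
j=9: r + 8k = 2226.015888… → ⌈·⌉ = 2227
j=10: r + 9k = 2478.627 → ⌈·⌉ = 2479
j=11: r + 10k = 2731.238111… → ⌈·⌉ = 2732
j=12: r + 11k = 2983.849222… → ⌈·⌉ = 2984
j=13: r + 12k = 3236.460333… → ⌈·⌉ = 3237
j=14: r + 13k = 3489.071444… → ⌈·⌉ = 3490
j=15: r + 14k = 3741.682555… → ⌈·⌉ = 3742
j=16: r + 15k = 3994.293666… → ⌈·⌉ = 3995
j=17: r + 16k = 4246.904777… → ⌈·⌉ = 4247
j=18: r + 17k = 4499.515888… → ⌈·⌉ = 4500

206, 458, 711, 963, 1216, 1469, 1721, 1974, 2227, 2479, 2732, 2984, 3237, 3490, 3742, 3995, 4247, 4500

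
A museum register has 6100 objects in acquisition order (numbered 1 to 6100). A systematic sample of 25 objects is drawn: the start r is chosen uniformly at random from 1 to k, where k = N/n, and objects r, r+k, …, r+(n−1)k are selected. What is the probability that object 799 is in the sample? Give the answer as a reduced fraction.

k = 6100/25 = 244.
Object 799 is selected iff r ≡ 799 (mod 244); exactly one such r in {1,…,244}.
Inclusion probability = 1/244.

1/244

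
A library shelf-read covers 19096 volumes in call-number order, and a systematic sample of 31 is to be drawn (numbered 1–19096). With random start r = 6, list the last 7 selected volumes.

k = N/n = 19096/31 = 616
25th selection = 6 + 24×616 = 14790
26th: 14790 + 616 = 15406
27th: 15406 + 616 = 16022
28th: 16022 + 616 = 16638
29th: 16638 + 616 = 17254
30th: 17254 + 616 = 17870
31st: 17870 + 616 = 18486

14790, 15406, 16022, 16638, 17254, 17870, 18486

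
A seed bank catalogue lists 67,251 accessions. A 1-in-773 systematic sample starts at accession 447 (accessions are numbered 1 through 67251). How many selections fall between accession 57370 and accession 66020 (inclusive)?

k = 773
First selection ≥ 57370: 447 + ⌈(57370−447)/773⌉·773 = 447 + 74×773 = 57649
Last selection ≤ 66020: 447 + ⌊(66020−447)/773⌋·773 = 447 + 84×773 = 65379
Count = 84 − 74 + 1 = 11

11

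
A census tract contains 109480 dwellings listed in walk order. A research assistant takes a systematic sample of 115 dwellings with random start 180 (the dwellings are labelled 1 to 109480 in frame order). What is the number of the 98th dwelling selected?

k = 109480/115 = 952
98th selection = r + (98−1)·k = 180 + 97×952 = 180 + 92344 = 92524

92524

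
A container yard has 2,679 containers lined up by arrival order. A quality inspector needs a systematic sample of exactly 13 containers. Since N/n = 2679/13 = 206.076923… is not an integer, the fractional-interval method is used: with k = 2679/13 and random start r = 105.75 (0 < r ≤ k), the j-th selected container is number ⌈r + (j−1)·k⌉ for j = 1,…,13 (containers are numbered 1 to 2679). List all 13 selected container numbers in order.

106, 312, 518, 724, 931, 1137, 1343, 1549, 1755, 1961, 2167, 2373, 2579

j=1: r + 0k = 105.75 → ⌈·⌉ = 106
j=2: r + 1k = 311.826923… → ⌈·⌉ = 312
j=3: r + 2k = 517.903846… → ⌈·⌉ = 518
j=4: r + 3k = 723.980769… → ⌈·⌉ = 724
j=5: r + 4k = 930.057692… → ⌈·⌉ = 931
j=6: r + 5k = 1136.134615… → ⌈·⌉ = 1137
j=7: r + 6k = 1342.211538… → ⌈·⌉ = 1343
j=8: r + 7k = 1548.288461… → ⌈·⌉ = 1549
j=9: r + 8k = 1754.365384… → ⌈·⌉ = 1755
j=10: r + 9k = 1960.442307… → ⌈·⌉ = 1961
j=11: r + 10k = 2166.519230… → ⌈·⌉ = 2167
j=12: r + 11k = 2372.596153… → ⌈·⌉ = 2373
j=13: r + 12k = 2578.673076… → ⌈·⌉ = 2579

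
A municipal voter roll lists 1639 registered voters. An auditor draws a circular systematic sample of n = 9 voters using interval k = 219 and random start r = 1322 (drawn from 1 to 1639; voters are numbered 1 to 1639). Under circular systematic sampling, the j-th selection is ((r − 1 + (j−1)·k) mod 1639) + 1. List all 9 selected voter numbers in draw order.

Selection 1: 1322
Selection 2: 1322 + 219 = 1541
Selection 3: 1541 + 219 = 1760 → 1760 − 1639 = 121
Selection 4: 121 + 219 = 340
Selection 5: 340 + 219 = 559
Selection 6: 559 + 219 = 778
Selection 7: 778 + 219 = 997
Selection 8: 997 + 219 = 1216
Selection 9: 1216 + 219 = 1435

1322, 1541, 121, 340, 559, 778, 997, 1216, 1435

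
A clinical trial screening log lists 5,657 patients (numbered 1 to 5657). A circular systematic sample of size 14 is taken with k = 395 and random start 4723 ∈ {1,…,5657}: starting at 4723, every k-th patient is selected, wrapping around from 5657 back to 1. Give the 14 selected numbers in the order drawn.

Selection 1: 4723
Selection 2: 4723 + 395 = 5118
Selection 3: 5118 + 395 = 5513
Selection 4: 5513 + 395 = 5908 → 5908 − 5657 = 251
Selection 5: 251 + 395 = 646
Selection 6: 646 + 395 = 1041
Selection 7: 1041 + 395 = 1436
Selection 8: 1436 + 395 = 1831
Selection 9: 1831 + 395 = 2226
Selection 10: 2226 + 395 = 2621
Selection 11: 2621 + 395 = 3016
Selection 12: 3016 + 395 = 3411
Selection 13: 3411 + 395 = 3806
Selection 14: 3806 + 395 = 4201

4723, 5118, 5513, 251, 646, 1041, 1436, 1831, 2226, 2621, 3016, 3411, 3806, 4201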